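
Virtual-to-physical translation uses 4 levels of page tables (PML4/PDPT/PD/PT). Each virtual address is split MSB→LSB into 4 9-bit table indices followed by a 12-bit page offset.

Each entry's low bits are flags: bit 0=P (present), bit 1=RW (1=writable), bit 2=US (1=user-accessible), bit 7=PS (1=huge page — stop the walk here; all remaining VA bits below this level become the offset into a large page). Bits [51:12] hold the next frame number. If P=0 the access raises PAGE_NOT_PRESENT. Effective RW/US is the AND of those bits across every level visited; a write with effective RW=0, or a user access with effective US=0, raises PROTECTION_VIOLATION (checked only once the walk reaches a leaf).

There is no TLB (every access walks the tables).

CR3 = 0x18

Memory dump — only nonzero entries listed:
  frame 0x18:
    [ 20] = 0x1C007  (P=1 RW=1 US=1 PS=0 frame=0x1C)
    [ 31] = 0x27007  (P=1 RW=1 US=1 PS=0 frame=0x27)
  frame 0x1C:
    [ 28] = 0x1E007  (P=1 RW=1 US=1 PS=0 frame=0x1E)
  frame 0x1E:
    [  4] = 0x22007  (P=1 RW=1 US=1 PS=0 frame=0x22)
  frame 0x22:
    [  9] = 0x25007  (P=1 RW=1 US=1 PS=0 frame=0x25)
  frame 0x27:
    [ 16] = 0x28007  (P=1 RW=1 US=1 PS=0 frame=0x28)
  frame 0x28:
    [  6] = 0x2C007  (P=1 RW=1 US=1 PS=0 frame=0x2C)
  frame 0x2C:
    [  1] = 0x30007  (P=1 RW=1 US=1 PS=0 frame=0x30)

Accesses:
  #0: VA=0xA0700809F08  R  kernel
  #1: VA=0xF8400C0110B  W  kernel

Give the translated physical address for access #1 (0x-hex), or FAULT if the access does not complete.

Trace:
#0 VA=0xA0700809F08 (r,kernel):
  [0] read 0x18 idx=20: raw=0x1C007 flags P=1 W=1 U=1 S=0
  [1] read 0x1C idx=28: raw=0x1E007 flags P=1 W=1 U=1 S=0
  [2] read 0x1E idx=4: raw=0x22007 flags P=1 W=1 U=1 S=0
  [3] read 0x22 idx=9: raw=0x25007 flags P=1 W=1 U=1 S=0
  ⇒ phys 0x25F08  [4 reads]
#1 VA=0xF8400C0110B (w,kernel):
  [0] read 0x18 idx=31: raw=0x27007 flags P=1 W=1 U=1 S=0
  [1] read 0x27 idx=16: raw=0x28007 flags P=1 W=1 U=1 S=0
  [2] read 0x28 idx=6: raw=0x2C007 flags P=1 W=1 U=1 S=0
  [3] read 0x2C idx=1: raw=0x30007 flags P=1 W=1 U=1 S=0
  ⇒ phys 0x3010B  [4 reads]

Access #1 PA: 0x3010B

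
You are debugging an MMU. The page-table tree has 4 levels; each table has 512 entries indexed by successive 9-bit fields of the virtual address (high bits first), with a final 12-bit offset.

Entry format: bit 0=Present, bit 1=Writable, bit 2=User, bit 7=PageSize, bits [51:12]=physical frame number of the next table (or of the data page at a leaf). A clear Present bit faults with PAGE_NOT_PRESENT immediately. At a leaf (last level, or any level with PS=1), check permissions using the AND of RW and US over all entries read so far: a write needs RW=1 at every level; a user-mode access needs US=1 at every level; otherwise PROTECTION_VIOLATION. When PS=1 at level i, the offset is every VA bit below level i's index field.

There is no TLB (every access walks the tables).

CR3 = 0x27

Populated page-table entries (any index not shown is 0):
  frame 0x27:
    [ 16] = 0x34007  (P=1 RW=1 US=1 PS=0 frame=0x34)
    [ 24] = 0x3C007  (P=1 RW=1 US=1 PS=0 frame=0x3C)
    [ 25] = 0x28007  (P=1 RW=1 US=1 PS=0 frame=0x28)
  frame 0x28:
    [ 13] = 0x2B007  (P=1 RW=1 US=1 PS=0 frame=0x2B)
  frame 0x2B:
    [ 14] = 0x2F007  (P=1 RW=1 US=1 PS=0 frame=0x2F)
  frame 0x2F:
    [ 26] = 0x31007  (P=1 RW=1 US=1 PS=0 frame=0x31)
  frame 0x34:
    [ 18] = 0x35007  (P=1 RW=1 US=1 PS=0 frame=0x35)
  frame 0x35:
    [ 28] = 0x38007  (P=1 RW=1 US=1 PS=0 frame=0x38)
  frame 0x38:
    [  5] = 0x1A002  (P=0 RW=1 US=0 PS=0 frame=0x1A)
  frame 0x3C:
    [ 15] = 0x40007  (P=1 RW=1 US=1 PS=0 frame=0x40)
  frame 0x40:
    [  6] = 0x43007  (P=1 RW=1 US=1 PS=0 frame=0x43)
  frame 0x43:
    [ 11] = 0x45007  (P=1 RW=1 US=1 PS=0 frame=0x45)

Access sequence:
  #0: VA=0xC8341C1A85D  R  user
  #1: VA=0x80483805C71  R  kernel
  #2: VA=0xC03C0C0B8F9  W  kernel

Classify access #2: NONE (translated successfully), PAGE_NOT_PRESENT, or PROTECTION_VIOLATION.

Per-access translation:
#0 VA=0xC8341C1A85D (r,user):
  [0] read 0x27 idx=25: raw=0x28007 flags P=1 W=1 U=1 S=0
  [1] read 0x28 idx=13: raw=0x2B007 flags P=1 W=1 U=1 S=0
  [2] read 0x2B idx=14: raw=0x2F007 flags P=1 W=1 U=1 S=0
  [3] read 0x2F idx=26: raw=0x31007 flags P=1 W=1 U=1 S=0
  ✓ 0x3185D  — 4 lookups
#1 VA=0x80483805C71 (r,kernel):
  [0] read 0x27 idx=16: raw=0x34007 flags P=1 W=1 U=1 S=0
  [1] read 0x34 idx=18: raw=0x35007 flags P=1 W=1 U=1 S=0
  [2] read 0x35 idx=28: raw=0x38007 flags P=1 W=1 U=1 S=0
  [3] read 0x38 idx=5: raw=0x1A002 flags P=0 W=1 U=0 S=0
  ✗ PAGE_NOT_PRESENT  [4 reads]
#2 VA=0xC03C0C0B8F9 (w,kernel):
  [0] read 0x27 idx=24: raw=0x3C007 flags P=1 W=1 U=1 S=0
  [1] read 0x3C idx=15: raw=0x40007 flags P=1 W=1 U=1 S=0
  [2] read 0x40 idx=6: raw=0x43007 flags P=1 W=1 U=1 S=0
  [3] read 0x43 idx=11: raw=0x45007 flags P=1 W=1 U=1 S=0
  ✓ 0x458F9  — 4 lookups

Access #2 fault: NONE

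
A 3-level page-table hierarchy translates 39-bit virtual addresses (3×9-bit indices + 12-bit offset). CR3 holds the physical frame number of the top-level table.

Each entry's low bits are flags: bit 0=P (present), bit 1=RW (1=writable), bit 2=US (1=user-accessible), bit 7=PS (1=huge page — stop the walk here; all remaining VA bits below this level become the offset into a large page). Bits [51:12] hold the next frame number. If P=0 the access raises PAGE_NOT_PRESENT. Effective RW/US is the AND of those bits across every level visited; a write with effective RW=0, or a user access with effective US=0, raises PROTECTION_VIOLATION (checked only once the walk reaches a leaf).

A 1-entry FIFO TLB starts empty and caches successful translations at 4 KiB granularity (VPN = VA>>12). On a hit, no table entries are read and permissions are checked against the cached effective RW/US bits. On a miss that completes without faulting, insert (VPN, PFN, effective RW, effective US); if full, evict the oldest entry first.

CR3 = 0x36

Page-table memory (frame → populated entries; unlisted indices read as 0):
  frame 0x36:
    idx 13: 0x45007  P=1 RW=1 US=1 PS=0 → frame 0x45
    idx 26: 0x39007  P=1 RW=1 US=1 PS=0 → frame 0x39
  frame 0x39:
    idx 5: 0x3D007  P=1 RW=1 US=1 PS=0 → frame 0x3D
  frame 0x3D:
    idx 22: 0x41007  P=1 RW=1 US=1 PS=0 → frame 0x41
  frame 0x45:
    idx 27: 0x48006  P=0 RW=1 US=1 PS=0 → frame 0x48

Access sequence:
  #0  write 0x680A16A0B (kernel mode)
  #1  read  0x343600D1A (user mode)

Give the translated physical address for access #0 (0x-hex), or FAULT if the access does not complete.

Trace:
#0 VA=0x680A16A0B (w,kernel):
  lvl0: tbl 0x36, slot 26 ⇒ 0x39007 (P1/RW1/US1/PS0)
  lvl1: tbl 0x39, slot 5 ⇒ 0x3D007 (P1/RW1/US1/PS0)
  lvl2: tbl 0x3D, slot 22 ⇒ 0x41007 (P1/RW1/US1/PS0)
  ⇒ phys 0x41A0B  [3 reads]
#1 VA=0x343600D1A (r,user):
  lvl0: tbl 0x36, slot 13 ⇒ 0x45007 (P1/RW1/US1/PS0)
  lvl1: tbl 0x45, slot 27 ⇒ 0x48006 (P0/RW1/US1/PS0)
  ✗ PAGE_NOT_PRESENT  [2 reads]

Access #0 PA: 0x41A0B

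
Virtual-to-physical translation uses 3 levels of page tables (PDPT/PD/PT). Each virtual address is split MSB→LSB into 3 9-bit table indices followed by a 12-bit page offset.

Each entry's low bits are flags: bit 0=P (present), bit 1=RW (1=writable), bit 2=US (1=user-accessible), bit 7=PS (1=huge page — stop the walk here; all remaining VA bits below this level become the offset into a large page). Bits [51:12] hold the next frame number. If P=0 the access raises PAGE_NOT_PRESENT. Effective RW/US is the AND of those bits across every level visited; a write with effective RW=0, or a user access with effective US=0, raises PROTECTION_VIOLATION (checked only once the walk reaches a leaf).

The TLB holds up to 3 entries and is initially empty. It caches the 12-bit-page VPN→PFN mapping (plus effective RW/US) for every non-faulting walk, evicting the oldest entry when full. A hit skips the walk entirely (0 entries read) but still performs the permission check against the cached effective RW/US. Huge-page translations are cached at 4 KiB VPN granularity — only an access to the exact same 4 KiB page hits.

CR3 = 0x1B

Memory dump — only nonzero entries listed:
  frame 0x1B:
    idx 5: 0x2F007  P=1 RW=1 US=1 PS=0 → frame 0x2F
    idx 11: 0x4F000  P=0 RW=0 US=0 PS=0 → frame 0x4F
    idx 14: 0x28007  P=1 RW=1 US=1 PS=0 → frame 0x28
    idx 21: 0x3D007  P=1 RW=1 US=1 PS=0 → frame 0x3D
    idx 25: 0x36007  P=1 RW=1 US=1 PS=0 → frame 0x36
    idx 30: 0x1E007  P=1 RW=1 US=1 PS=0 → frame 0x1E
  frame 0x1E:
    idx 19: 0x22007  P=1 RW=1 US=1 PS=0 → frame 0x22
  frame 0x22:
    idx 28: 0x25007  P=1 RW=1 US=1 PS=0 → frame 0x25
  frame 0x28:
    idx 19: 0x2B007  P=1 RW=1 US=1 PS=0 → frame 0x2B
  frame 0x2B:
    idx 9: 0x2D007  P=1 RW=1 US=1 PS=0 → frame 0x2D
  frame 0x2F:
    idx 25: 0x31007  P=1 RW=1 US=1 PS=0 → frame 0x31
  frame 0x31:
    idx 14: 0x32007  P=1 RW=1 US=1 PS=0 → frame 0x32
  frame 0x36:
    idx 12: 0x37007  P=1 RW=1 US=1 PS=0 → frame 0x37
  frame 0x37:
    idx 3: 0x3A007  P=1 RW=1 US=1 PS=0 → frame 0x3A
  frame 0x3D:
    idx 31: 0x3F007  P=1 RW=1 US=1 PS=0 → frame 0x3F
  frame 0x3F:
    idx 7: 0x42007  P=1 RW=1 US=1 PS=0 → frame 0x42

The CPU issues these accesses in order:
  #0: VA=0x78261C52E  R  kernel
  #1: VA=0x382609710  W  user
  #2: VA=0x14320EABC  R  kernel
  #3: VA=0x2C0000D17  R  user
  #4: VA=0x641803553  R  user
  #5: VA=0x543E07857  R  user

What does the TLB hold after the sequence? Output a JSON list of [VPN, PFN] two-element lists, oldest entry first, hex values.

Walk each access:
#0 VA=0x78261C52E (r,kernel):
  lvl0: tbl 0x1B, slot 30 ⇒ 0x1E007 (P1/RW1/US1/PS0)
  lvl1: tbl 0x1E, slot 19 ⇒ 0x22007 (P1/RW1/US1/PS0)
  lvl2: tbl 0x22, slot 28 ⇒ 0x25007 (P1/RW1/US1/PS0)
  ⇒ phys 0x2552E  [3 reads]
#1 VA=0x382609710 (w,user):
  lvl0: tbl 0x1B, slot 14 ⇒ 0x28007 (P1/RW1/US1/PS0)
  lvl1: tbl 0x28, slot 19 ⇒ 0x2B007 (P1/RW1/US1/PS0)
  lvl2: tbl 0x2B, slot 9 ⇒ 0x2D007 (P1/RW1/US1/PS0)
  ⇒ phys 0x2D710  [3 reads]
#2 VA=0x14320EABC (r,kernel):
  lvl0: tbl 0x1B, slot 5 ⇒ 0x2F007 (P1/RW1/US1/PS0)
  lvl1: tbl 0x2F, slot 25 ⇒ 0x31007 (P1/RW1/US1/PS0)
  lvl2: tbl 0x31, slot 14 ⇒ 0x32007 (P1/RW1/US1/PS0)
  ⇒ phys 0x32ABC  [3 reads]
#3 VA=0x2C0000D17 (r,user):
  lvl0: tbl 0x1B, slot 11 ⇒ 0x4F000 (P0/RW0/US0/PS0)
  ⇒ fault: PAGE_NOT_PRESENT  — 1 lookups
#4 VA=0x641803553 (r,user):
  lvl0: tbl 0x1B, slot 25 ⇒ 0x36007 (P1/RW1/US1/PS0)
  lvl1: tbl 0x36, slot 12 ⇒ 0x37007 (P1/RW1/US1/PS0)
  lvl2: tbl 0x37, slot 3 ⇒ 0x3A007 (P1/RW1/US1/PS0)
  ⇒ phys 0x3A553  [3 reads]
#5 VA=0x543E07857 (r,user):
  lvl0: tbl 0x1B, slot 21 ⇒ 0x3D007 (P1/RW1/US1/PS0)
  lvl1: tbl 0x3D, slot 31 ⇒ 0x3F007 (P1/RW1/US1/PS0)
  lvl2: tbl 0x3F, slot 7 ⇒ 0x42007 (P1/RW1/US1/PS0)
  ⇒ phys 0x42857  [3 reads]

TLB: [["0x14320E", "0x32"], ["0x641803", "0x3A"], ["0x543E07", "0x42"]]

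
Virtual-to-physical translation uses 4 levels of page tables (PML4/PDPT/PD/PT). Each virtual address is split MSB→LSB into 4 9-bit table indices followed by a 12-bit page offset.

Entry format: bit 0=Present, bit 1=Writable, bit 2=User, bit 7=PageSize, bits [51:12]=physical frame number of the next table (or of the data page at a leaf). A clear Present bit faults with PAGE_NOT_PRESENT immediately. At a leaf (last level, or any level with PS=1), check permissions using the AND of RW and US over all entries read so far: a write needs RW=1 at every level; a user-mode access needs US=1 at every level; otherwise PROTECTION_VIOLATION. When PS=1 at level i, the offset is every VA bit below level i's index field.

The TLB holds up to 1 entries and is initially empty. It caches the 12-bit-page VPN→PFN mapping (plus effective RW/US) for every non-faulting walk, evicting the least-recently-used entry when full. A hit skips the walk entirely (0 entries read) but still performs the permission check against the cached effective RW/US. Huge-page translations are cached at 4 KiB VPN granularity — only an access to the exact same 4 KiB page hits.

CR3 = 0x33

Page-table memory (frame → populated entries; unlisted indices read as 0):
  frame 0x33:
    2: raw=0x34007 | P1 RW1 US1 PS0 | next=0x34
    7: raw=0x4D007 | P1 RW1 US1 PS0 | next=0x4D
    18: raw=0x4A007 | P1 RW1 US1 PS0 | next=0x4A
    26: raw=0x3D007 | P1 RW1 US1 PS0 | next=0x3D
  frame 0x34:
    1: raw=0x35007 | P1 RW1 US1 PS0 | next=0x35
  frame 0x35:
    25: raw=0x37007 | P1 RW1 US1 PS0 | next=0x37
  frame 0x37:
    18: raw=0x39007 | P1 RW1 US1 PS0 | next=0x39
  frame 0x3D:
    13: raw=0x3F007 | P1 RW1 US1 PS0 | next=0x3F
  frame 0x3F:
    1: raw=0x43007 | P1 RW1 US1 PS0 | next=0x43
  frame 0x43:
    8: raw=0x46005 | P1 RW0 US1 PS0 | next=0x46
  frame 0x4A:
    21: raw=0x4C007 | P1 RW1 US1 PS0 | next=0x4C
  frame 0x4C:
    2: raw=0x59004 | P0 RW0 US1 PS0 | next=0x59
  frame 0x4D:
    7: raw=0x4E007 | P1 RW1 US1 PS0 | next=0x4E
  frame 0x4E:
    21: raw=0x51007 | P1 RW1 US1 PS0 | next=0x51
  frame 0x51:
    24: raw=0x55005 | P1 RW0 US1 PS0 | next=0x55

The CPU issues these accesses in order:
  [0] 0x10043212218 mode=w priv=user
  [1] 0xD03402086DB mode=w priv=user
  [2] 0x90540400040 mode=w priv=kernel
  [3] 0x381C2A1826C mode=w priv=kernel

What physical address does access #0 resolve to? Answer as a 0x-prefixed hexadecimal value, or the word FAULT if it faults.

Per-access translation:
#0 VA=0x10043212218 (w,user):
  lvl0: tbl 0x33, slot 2 ⇒ 0x34007 (P1/RW1/US1/PS0)
  lvl1: tbl 0x34, slot 1 ⇒ 0x35007 (P1/RW1/US1/PS0)
  lvl2: tbl 0x35, slot 25 ⇒ 0x37007 (P1/RW1/US1/PS0)
  lvl3: tbl 0x37, slot 18 ⇒ 0x39007 (P1/RW1/US1/PS0)
  ⇒ phys 0x39218  [4 reads]
#1 VA=0xD03402086DB (w,user):
  lvl0: tbl 0x33, slot 26 ⇒ 0x3D007 (P1/RW1/US1/PS0)
  lvl1: tbl 0x3D, slot 13 ⇒ 0x3F007 (P1/RW1/US1/PS0)
  lvl2: tbl 0x3F, slot 1 ⇒ 0x43007 (P1/RW1/US1/PS0)
  lvl3: tbl 0x43, slot 8 ⇒ 0x46005 (P1/RW0/US1/PS0)
  → PROTECTION_VIOLATION  (4 entries read)
#2 VA=0x90540400040 (w,kernel):
  lvl0: tbl 0x33, slot 18 ⇒ 0x4A007 (P1/RW1/US1/PS0)
  lvl1: tbl 0x4A, slot 21 ⇒ 0x4C007 (P1/RW1/US1/PS0)
  lvl2: tbl 0x4C, slot 2 ⇒ 0x59004 (P0/RW0/US1/PS0)
  → PAGE_NOT_PRESENT  (3 entries read)
#3 VA=0x381C2A1826C (w,kernel):
  lvl0: tbl 0x33, slot 7 ⇒ 0x4D007 (P1/RW1/US1/PS0)
  lvl1: tbl 0x4D, slot 7 ⇒ 0x4E007 (P1/RW1/US1/PS0)
  lvl2: tbl 0x4E, slot 21 ⇒ 0x51007 (P1/RW1/US1/PS0)
  lvl3: tbl 0x51, slot 24 ⇒ 0x55005 (P1/RW0/US1/PS0)
  → PROTECTION_VIOLATION  (4 entries read)

Access #0 PA: 0x39218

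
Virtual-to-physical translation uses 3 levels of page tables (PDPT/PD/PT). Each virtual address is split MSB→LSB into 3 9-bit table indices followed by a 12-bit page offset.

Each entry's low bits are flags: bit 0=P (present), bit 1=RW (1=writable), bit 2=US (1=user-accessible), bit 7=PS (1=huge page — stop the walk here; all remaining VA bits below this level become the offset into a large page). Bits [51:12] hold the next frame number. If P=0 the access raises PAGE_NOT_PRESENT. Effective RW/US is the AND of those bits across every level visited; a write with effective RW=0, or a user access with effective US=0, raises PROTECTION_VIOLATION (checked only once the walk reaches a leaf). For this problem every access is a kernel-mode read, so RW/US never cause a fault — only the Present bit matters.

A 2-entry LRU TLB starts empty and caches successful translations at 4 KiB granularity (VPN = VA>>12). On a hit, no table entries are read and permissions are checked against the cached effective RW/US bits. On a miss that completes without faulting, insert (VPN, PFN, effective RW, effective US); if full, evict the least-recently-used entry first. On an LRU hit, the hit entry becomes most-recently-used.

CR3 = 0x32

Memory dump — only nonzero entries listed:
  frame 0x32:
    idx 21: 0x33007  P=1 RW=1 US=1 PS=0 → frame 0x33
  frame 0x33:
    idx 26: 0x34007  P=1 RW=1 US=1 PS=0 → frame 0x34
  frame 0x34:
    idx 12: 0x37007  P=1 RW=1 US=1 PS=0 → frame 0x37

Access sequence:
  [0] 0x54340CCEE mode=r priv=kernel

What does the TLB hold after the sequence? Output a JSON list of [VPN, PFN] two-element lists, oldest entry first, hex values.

Trace:
#0 VA=0x54340CCEE (r,kernel):
  [0] read 0x32 idx=21: raw=0x33007 flags P=1 W=1 U=1 S=0
  [1] read 0x33 idx=26: raw=0x34007 flags P=1 W=1 U=1 S=0
  [2] read 0x34 idx=12: raw=0x37007 flags P=1 W=1 U=1 S=0
  ✓ 0x37CEE  — 3 lookups

TLB: [["0x54340C", "0x37"]]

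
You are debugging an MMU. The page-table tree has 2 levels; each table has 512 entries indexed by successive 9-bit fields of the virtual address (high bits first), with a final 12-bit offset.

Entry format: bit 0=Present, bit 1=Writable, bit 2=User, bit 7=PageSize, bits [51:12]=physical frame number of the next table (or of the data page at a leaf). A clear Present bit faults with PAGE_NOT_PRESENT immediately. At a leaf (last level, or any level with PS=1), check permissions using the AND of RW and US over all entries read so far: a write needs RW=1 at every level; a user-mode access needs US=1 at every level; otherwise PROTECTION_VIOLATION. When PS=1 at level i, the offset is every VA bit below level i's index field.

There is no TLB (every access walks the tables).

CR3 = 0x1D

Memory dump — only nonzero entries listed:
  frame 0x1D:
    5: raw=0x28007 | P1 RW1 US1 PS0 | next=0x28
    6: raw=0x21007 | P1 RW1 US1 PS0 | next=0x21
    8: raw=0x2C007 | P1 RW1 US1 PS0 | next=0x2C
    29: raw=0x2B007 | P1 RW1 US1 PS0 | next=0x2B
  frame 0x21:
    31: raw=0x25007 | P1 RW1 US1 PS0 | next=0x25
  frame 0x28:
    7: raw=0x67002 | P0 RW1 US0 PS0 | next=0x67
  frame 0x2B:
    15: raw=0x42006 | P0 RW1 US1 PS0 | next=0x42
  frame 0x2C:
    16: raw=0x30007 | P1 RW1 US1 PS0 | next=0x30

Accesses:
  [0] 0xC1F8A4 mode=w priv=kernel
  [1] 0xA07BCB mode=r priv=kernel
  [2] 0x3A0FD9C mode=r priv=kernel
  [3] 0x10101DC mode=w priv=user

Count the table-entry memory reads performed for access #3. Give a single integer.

Per-access translation:
#0 VA=0xC1F8A4 (w,kernel):
  lvl0: tbl 0x1D, slot 6 ⇒ 0x21007 (P1/RW1/US1/PS0)
  lvl1: tbl 0x21, slot 31 ⇒ 0x25007 (P1/RW1/US1/PS0)
  ✓ 0x258A4  — 2 lookups
#1 VA=0xA07BCB (r,kernel):
  lvl0: tbl 0x1D, slot 5 ⇒ 0x28007 (P1/RW1/US1/PS0)
  lvl1: tbl 0x28, slot 7 ⇒ 0x67002 (P0/RW1/US0/PS0)
  ⇒ fault: PAGE_NOT_PRESENT  — 2 lookups
#2 VA=0x3A0FD9C (r,kernel):
  lvl0: tbl 0x1D, slot 29 ⇒ 0x2B007 (P1/RW1/US1/PS0)
  lvl1: tbl 0x2B, slot 15 ⇒ 0x42006 (P0/RW1/US1/PS0)
  ⇒ fault: PAGE_NOT_PRESENT  — 2 lookups
#3 VA=0x10101DC (w,user):
  lvl0: tbl 0x1D, slot 8 ⇒ 0x2C007 (P1/RW1/US1/PS0)
  lvl1: tbl 0x2C, slot 16 ⇒ 0x30007 (P1/RW1/US1/PS0)
  ✓ 0x301DC  — 2 lookups

Entries read for #3: 2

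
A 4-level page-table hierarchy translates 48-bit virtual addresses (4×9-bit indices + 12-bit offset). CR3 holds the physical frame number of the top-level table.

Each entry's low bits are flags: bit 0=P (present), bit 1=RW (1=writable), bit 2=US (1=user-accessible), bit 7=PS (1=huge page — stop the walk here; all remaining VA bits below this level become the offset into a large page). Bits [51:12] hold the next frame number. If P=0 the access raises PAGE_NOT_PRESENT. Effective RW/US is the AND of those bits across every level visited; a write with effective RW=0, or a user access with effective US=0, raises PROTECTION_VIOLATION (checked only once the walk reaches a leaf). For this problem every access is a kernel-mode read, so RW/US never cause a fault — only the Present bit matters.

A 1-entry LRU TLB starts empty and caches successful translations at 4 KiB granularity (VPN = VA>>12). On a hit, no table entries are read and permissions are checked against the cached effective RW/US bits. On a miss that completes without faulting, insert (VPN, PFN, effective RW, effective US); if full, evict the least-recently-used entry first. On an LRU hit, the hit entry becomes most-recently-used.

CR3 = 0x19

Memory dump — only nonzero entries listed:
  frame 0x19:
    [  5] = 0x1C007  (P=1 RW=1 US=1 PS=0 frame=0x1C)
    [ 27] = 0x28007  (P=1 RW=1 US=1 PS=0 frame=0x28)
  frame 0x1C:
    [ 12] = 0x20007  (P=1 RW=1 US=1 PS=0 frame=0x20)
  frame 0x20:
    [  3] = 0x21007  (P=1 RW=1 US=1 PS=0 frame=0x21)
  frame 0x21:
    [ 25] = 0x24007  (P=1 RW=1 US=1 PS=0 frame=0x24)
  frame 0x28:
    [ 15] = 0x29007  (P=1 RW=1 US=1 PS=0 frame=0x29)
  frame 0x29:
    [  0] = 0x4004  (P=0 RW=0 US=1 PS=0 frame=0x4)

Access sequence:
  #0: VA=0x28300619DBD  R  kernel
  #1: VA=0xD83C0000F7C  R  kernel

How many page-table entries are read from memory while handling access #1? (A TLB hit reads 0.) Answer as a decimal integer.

Trace:
#0 VA=0x28300619DBD (r,kernel):
  L0 @0x19[5] → 0x1C007  P=1,RW=1,US=1,PS=0
  L1 @0x1C[12] → 0x20007  P=1,RW=1,US=1,PS=0
  L2 @0x20[3] → 0x21007  P=1,RW=1,US=1,PS=0
  L3 @0x21[25] → 0x24007  P=1,RW=1,US=1,PS=0
  ⇒ phys 0x24DBD  [4 reads]
#1 VA=0xD83C0000F7C (r,kernel):
  L0 @0x19[27] → 0x28007  P=1,RW=1,US=1,PS=0
  L1 @0x28[15] → 0x29007  P=1,RW=1,US=1,PS=0
  L2 @0x29[0] → 0x4004  P=0,RW=0,US=1,PS=0
  ✗ PAGE_NOT_PRESENT  [3 reads]

Entries read for #1: 3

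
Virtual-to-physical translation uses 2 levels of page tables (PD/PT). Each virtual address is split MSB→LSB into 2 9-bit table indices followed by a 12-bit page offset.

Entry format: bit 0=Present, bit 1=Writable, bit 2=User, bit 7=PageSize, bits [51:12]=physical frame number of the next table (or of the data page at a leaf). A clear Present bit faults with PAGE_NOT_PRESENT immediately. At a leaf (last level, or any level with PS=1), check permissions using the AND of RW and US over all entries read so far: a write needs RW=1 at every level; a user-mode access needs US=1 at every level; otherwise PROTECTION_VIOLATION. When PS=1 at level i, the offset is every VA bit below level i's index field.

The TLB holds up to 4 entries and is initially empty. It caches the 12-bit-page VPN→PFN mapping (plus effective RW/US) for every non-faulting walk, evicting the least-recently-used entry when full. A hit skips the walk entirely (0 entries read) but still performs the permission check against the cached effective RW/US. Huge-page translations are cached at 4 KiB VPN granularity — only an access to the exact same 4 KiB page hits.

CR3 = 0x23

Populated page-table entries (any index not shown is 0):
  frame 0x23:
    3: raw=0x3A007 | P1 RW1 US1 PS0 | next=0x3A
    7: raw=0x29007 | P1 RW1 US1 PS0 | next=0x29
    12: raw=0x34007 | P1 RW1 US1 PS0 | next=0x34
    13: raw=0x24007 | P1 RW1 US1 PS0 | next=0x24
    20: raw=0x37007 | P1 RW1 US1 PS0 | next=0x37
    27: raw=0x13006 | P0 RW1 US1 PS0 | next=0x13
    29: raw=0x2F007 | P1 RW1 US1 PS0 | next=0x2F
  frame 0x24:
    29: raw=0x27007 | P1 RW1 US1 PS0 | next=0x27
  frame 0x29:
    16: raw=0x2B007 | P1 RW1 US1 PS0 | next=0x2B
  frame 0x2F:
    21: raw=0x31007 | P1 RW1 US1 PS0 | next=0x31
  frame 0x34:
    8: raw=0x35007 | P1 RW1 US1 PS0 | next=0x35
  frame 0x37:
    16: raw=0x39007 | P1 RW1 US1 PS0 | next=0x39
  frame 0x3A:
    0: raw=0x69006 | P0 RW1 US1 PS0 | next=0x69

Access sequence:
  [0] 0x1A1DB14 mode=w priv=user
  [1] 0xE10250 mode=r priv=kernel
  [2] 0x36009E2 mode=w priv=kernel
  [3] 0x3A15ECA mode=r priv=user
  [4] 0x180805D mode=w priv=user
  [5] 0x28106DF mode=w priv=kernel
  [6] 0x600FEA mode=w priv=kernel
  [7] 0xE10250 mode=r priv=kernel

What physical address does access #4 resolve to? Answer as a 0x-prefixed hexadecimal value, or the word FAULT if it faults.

Trace:
#0 VA=0x1A1DB14 (w,user):
  L0 @0x23[13] → 0x24007  P=1,RW=1,US=1,PS=0
  L1 @0x24[29] → 0x27007  P=1,RW=1,US=1,PS=0
  ✓ 0x27B14  — 2 lookups
#1 VA=0xE10250 (r,kernel):
  L0 @0x23[7] → 0x29007  P=1,RW=1,US=1,PS=0
  L1 @0x29[16] → 0x2B007  P=1,RW=1,US=1,PS=0
  ✓ 0x2B250  — 2 lookups
#2 VA=0x36009E2 (w,kernel):
  L0 @0x23[27] → 0x13006  P=0,RW=1,US=1,PS=0
  → PAGE_NOT_PRESENT  (1 entries read)
#3 VA=0x3A15ECA (r,user):
  L0 @0x23[29] → 0x2F007  P=1,RW=1,US=1,PS=0
  L1 @0x2F[21] → 0x31007  P=1,RW=1,US=1,PS=0
  ✓ 0x31ECA  — 2 lookups
#4 VA=0x180805D (w,user):
  L0 @0x23[12] → 0x34007  P=1,RW=1,US=1,PS=0
  L1 @0x34[8] → 0x35007  P=1,RW=1,US=1,PS=0
  ✓ 0x3505D  — 2 lookups
#5 VA=0x28106DF (w,kernel):
  L0 @0x23[20] → 0x37007  P=1,RW=1,US=1,PS=0
  L1 @0x37[16] → 0x39007  P=1,RW=1,US=1,PS=0
  ✓ 0x396DF  — 2 lookups
#6 VA=0x600FEA (w,kernel):
  L0 @0x23[3] → 0x3A007  P=1,RW=1,US=1,PS=0
  L1 @0x3A[0] → 0x69006  P=0,RW=1,US=1,PS=0
  → PAGE_NOT_PRESENT  (2 entries read)
#7 VA=0xE10250 (r,kernel):
  TLB hit vpn=0xE10 → PA=0x2B250

Access #4 PA: 0x3505D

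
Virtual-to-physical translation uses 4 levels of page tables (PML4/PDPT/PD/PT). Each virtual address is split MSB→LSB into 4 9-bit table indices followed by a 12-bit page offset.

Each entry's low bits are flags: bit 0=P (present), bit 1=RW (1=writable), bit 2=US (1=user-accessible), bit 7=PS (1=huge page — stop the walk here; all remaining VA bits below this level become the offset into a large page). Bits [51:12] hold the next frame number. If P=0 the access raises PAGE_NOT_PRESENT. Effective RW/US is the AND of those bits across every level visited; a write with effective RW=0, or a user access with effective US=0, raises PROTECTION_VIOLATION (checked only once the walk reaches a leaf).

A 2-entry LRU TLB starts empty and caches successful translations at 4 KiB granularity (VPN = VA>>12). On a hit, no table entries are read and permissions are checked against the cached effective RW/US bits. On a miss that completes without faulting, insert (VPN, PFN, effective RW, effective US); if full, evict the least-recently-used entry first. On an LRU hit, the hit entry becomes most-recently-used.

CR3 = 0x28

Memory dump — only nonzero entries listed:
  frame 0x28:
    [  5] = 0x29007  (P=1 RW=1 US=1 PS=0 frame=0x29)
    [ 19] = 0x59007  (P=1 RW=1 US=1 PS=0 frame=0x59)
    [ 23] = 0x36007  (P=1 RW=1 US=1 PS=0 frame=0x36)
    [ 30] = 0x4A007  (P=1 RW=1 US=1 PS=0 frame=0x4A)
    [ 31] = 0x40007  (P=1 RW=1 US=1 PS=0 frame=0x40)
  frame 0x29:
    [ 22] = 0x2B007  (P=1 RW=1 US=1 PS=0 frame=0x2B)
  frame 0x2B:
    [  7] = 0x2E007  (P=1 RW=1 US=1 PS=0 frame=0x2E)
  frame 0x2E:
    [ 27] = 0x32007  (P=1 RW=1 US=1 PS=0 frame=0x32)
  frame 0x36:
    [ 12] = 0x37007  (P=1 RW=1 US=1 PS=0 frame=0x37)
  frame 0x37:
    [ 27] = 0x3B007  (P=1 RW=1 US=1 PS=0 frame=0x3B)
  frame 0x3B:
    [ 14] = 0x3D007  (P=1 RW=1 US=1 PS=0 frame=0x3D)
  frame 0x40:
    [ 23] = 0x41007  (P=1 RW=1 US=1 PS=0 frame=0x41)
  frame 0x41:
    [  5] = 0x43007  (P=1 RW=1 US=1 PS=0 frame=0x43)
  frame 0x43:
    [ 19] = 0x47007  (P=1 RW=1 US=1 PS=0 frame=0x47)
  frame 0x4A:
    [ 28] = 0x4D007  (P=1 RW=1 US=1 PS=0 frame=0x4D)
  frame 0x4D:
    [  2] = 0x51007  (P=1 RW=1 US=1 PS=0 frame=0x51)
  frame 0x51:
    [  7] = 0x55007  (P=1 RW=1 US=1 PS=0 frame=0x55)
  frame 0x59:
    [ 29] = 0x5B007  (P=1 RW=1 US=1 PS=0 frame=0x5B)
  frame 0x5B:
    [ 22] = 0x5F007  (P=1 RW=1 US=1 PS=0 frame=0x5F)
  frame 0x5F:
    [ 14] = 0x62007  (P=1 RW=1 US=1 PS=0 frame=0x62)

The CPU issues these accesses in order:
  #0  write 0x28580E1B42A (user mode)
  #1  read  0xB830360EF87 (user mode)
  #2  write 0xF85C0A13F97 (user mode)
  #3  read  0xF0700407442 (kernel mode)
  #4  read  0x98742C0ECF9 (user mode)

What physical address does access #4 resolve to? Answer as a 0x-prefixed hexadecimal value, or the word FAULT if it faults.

Trace:
#0 VA=0x28580E1B42A (w,user):
  L0: frame=0x28 idx=5 entry=0x29007 [P=1 RW=1 US=1 PS=0]
  L1: frame=0x29 idx=22 entry=0x2B007 [P=1 RW=1 US=1 PS=0]
  L2: frame=0x2B idx=7 entry=0x2E007 [P=1 RW=1 US=1 PS=0]
  L3: frame=0x2E idx=27 entry=0x32007 [P=1 RW=1 US=1 PS=0]
  ⇒ phys 0x3242A  [4 reads]
#1 VA=0xB830360EF87 (r,user):
  L0: frame=0x28 idx=23 entry=0x36007 [P=1 RW=1 US=1 PS=0]
  L1: frame=0x36 idx=12 entry=0x37007 [P=1 RW=1 US=1 PS=0]
  L2: frame=0x37 idx=27 entry=0x3B007 [P=1 RW=1 US=1 PS=0]
  L3: frame=0x3B idx=14 entry=0x3D007 [P=1 RW=1 US=1 PS=0]
  ⇒ phys 0x3DF87  [4 reads]
#2 VA=0xF85C0A13F97 (w,user):
  L0: frame=0x28 idx=31 entry=0x40007 [P=1 RW=1 US=1 PS=0]
  L1: frame=0x40 idx=23 entry=0x41007 [P=1 RW=1 US=1 PS=0]
  L2: frame=0x41 idx=5 entry=0x43007 [P=1 RW=1 US=1 PS=0]
  L3: frame=0x43 idx=19 entry=0x47007 [P=1 RW=1 US=1 PS=0]
  ⇒ phys 0x47F97  [4 reads]
#3 VA=0xF0700407442 (r,kernel):
  L0: frame=0x28 idx=30 entry=0x4A007 [P=1 RW=1 US=1 PS=0]
  L1: frame=0x4A idx=28 entry=0x4D007 [P=1 RW=1 US=1 PS=0]
  L2: frame=0x4D idx=2 entry=0x51007 [P=1 RW=1 US=1 PS=0]
  L3: frame=0x51 idx=7 entry=0x55007 [P=1 RW=1 US=1 PS=0]
  ⇒ phys 0x55442  [4 reads]
#4 VA=0x98742C0ECF9 (r,user):
  L0: frame=0x28 idx=19 entry=0x59007 [P=1 RW=1 US=1 PS=0]
  L1: frame=0x59 idx=29 entry=0x5B007 [P=1 RW=1 US=1 PS=0]
  L2: frame=0x5B idx=22 entry=0x5F007 [P=1 RW=1 US=1 PS=0]
  L3: frame=0x5F idx=14 entry=0x62007 [P=1 RW=1 US=1 PS=0]
  ⇒ phys 0x62CF9  [4 reads]

Access #4 PA: 0x62CF9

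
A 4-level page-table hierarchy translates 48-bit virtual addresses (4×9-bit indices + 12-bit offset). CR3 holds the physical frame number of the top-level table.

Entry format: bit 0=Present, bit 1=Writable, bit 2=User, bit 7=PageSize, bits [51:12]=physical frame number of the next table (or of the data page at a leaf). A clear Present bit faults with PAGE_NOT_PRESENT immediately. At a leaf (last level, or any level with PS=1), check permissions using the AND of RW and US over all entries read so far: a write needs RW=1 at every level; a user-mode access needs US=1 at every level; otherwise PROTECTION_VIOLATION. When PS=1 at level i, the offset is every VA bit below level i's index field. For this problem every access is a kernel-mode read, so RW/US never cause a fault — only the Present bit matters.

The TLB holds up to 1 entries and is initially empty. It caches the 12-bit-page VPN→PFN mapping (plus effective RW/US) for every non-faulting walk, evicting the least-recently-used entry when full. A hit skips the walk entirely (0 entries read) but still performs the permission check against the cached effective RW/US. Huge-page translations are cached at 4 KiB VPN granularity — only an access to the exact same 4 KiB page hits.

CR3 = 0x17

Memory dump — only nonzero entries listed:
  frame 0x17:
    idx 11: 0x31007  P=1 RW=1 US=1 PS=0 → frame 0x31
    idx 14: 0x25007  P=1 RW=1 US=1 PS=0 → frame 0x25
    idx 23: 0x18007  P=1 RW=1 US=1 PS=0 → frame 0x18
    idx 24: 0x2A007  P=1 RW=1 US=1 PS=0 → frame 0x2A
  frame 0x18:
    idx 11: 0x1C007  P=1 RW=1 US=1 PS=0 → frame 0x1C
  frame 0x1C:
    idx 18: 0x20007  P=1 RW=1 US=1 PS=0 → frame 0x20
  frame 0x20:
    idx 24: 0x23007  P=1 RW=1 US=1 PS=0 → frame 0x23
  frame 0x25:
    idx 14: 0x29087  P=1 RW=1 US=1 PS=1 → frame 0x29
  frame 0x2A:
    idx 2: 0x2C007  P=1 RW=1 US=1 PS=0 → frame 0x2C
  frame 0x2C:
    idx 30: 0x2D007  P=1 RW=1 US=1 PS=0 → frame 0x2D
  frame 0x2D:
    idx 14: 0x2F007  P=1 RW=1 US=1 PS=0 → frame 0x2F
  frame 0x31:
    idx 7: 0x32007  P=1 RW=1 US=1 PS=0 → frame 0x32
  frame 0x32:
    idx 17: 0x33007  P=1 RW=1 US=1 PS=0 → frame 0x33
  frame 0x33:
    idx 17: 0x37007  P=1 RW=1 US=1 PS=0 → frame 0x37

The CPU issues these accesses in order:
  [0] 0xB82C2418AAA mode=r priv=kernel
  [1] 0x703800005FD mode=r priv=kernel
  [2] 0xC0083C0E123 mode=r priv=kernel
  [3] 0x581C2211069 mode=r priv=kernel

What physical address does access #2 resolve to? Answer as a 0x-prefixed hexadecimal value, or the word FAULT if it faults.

Per-access translation:
#0 VA=0xB82C2418AAA (r,kernel):
  L0: frame=0x17 idx=23 entry=0x18007 [P=1 RW=1 US=1 PS=0]
  L1: frame=0x18 idx=11 entry=0x1C007 [P=1 RW=1 US=1 PS=0]
  L2: frame=0x1C idx=18 entry=0x20007 [P=1 RW=1 US=1 PS=0]
  L3: frame=0x20 idx=24 entry=0x23007 [P=1 RW=1 US=1 PS=0]
  → PA=0x23AAA  (4 entries read)
#1 VA=0x703800005FD (r,kernel):
  L0: frame=0x17 idx=14 entry=0x25007 [P=1 RW=1 US=1 PS=0]
  L1: frame=0x25 idx=14 entry=0x29087 [P=1 RW=1 US=1 PS=1]
  → PA=0x295FD (huge @L1)  (2 entries read)
#2 VA=0xC0083C0E123 (r,kernel):
  L0: frame=0x17 idx=24 entry=0x2A007 [P=1 RW=1 US=1 PS=0]
  L1: frame=0x2A idx=2 entry=0x2C007 [P=1 RW=1 US=1 PS=0]
  L2: frame=0x2C idx=30 entry=0x2D007 [P=1 RW=1 US=1 PS=0]
  L3: frame=0x2D idx=14 entry=0x2F007 [P=1 RW=1 US=1 PS=0]
  → PA=0x2F123  (4 entries read)
#3 VA=0x581C2211069 (r,kernel):
  L0: frame=0x17 idx=11 entry=0x31007 [P=1 RW=1 US=1 PS=0]
  L1: frame=0x31 idx=7 entry=0x32007 [P=1 RW=1 US=1 PS=0]
  L2: frame=0x32 idx=17 entry=0x33007 [P=1 RW=1 US=1 PS=0]
  L3: frame=0x33 idx=17 entry=0x37007 [P=1 RW=1 US=1 PS=0]
  → PA=0x37069  (4 entries read)

Access #2 PA: 0x2F123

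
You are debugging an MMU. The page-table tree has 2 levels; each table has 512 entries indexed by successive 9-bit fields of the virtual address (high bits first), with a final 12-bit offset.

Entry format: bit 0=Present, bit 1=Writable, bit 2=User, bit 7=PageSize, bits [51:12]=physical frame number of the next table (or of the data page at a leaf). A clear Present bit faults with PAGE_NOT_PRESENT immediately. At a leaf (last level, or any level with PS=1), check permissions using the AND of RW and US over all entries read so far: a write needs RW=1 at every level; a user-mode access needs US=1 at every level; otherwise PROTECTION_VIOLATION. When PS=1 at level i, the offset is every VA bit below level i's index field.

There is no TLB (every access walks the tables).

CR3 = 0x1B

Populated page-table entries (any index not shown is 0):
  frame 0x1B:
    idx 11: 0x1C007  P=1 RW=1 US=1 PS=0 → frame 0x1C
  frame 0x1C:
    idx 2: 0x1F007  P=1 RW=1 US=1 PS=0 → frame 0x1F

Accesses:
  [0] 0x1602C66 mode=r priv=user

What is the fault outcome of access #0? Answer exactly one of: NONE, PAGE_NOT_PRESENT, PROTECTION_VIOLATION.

Walk each access:
#0 VA=0x1602C66 (r,user):
  L0 @0x1B[11] → 0x1C007  P=1,RW=1,US=1,PS=0
  L1 @0x1C[2] → 0x1F007  P=1,RW=1,US=1,PS=0
  ⇒ phys 0x1FC66  [2 reads]

Access #0 fault: NONE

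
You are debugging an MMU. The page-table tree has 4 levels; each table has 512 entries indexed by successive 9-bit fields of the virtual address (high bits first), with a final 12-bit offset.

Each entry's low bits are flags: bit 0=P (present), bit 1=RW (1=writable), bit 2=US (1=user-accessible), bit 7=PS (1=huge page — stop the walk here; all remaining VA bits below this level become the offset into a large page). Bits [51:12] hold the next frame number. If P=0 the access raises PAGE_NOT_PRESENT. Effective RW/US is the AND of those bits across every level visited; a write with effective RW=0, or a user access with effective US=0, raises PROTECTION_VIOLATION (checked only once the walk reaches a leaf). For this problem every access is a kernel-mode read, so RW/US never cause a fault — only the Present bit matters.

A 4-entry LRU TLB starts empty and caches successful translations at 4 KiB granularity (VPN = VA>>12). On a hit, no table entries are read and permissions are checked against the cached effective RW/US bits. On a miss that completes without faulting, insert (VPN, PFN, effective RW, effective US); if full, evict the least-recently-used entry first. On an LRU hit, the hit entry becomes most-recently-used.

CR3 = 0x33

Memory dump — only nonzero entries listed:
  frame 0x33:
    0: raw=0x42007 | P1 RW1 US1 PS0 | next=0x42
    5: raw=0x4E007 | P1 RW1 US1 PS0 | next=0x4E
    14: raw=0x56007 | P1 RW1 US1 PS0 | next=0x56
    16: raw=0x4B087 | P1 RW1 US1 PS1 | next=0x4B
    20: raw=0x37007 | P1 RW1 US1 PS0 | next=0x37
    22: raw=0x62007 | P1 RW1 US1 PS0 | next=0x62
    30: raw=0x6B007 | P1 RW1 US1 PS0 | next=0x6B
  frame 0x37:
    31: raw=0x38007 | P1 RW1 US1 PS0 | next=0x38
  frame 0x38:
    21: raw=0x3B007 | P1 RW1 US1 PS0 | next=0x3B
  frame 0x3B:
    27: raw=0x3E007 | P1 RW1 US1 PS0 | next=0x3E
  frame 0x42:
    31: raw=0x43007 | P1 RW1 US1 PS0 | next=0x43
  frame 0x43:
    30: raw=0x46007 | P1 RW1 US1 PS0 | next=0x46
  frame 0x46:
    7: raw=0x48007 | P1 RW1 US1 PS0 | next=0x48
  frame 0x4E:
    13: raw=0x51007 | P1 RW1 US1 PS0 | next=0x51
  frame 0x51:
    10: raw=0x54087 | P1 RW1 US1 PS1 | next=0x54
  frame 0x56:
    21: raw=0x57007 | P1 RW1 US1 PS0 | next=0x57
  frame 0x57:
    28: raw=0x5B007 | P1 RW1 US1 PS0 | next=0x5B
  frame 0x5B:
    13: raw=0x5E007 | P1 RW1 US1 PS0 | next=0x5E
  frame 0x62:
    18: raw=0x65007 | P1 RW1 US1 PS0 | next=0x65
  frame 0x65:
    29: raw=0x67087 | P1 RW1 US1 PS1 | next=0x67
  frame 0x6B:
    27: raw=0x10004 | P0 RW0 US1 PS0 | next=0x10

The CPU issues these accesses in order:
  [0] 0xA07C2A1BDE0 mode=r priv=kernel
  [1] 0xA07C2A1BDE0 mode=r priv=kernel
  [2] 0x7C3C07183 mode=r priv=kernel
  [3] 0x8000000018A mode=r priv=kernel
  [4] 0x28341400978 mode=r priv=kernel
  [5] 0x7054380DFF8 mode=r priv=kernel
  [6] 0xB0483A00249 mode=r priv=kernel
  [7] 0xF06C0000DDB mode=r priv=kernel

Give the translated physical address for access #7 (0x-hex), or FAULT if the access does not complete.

Per-access translation:
#0 VA=0xA07C2A1BDE0 (r,kernel):
  [0] read 0x33 idx=20: raw=0x37007 flags P=1 W=1 U=1 S=0
  [1] read 0x37 idx=31: raw=0x38007 flags P=1 W=1 U=1 S=0
  [2] read 0x38 idx=21: raw=0x3B007 flags P=1 W=1 U=1 S=0
  [3] read 0x3B idx=27: raw=0x3E007 flags P=1 W=1 U=1 S=0
  → PA=0x3EDE0  (4 entries read)
#1 VA=0xA07C2A1BDE0 (r,kernel):
  TLB hit vpn=0xA07C2A1B → PA=0x3EDE0
#2 VA=0x7C3C07183 (r,kernel):
  [0] read 0x33 idx=0: raw=0x42007 flags P=1 W=1 U=1 S=0
  [1] read 0x42 idx=31: raw=0x43007 flags P=1 W=1 U=1 S=0
  [2] read 0x43 idx=30: raw=0x46007 flags P=1 W=1 U=1 S=0
  [3] read 0x46 idx=7: raw=0x48007 flags P=1 W=1 U=1 S=0
  → PA=0x48183  (4 entries read)
#3 VA=0x8000000018A (r,kernel):
  [0] read 0x33 idx=16: raw=0x4B087 flags P=1 W=1 U=1 S=1
  → PA=0x4B18A (huge @L0)  (1 entries read)
#4 VA=0x28341400978 (r,kernel):
  [0] read 0x33 idx=5: raw=0x4E007 flags P=1 W=1 U=1 S=0
  [1] read 0x4E idx=13: raw=0x51007 flags P=1 W=1 U=1 S=0
  [2] read 0x51 idx=10: raw=0x54087 flags P=1 W=1 U=1 S=1
  → PA=0x54978 (huge @L2)  (3 entries read)
#5 VA=0x7054380DFF8 (r,kernel):
  [0] read 0x33 idx=14: raw=0x56007 flags P=1 W=1 U=1 S=0
  [1] read 0x56 idx=21: raw=0x57007 flags P=1 W=1 U=1 S=0
  [2] read 0x57 idx=28: raw=0x5B007 flags P=1 W=1 U=1 S=0
  [3] read 0x5B idx=13: raw=0x5E007 flags P=1 W=1 U=1 S=0
  → PA=0x5EFF8  (4 entries read)
#6 VA=0xB0483A00249 (r,kernel):
  [0] read 0x33 idx=22: raw=0x62007 flags P=1 W=1 U=1 S=0
  [1] read 0x62 idx=18: raw=0x65007 flags P=1 W=1 U=1 S=0
  [2] read 0x65 idx=29: raw=0x67087 flags P=1 W=1 U=1 S=1
  → PA=0x67249 (huge @L2)  (3 entries read)
#7 VA=0xF06C0000DDB (r,kernel):
  [0] read 0x33 idx=30: raw=0x6B007 flags P=1 W=1 U=1 S=0
  [1] read 0x6B idx=27: raw=0x10004 flags P=0 W=0 U=1 S=0
  → PAGE_NOT_PRESENT  (2 entries read)

Access #7 PA: FAULT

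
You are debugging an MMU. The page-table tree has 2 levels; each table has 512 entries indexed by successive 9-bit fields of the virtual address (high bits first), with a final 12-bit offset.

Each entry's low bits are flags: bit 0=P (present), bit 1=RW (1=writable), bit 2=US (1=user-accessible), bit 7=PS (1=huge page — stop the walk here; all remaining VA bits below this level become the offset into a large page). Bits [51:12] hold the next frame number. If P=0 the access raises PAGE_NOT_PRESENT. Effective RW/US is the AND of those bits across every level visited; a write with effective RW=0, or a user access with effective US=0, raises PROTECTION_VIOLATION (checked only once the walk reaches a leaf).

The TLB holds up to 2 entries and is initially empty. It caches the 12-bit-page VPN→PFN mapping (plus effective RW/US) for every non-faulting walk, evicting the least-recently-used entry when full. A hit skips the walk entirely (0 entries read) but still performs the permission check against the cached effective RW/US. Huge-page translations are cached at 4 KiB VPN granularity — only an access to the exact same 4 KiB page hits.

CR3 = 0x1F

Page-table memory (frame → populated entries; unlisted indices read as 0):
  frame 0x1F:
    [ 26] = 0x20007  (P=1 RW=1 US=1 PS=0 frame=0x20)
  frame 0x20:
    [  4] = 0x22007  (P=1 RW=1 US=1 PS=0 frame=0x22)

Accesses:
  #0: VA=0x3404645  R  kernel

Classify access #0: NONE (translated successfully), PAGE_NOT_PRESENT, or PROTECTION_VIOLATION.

Per-access translation:
#0 VA=0x3404645 (r,kernel):
  [0] read 0x1F idx=26: raw=0x20007 flags P=1 W=1 U=1 S=0
  [1] read 0x20 idx=4: raw=0x22007 flags P=1 W=1 U=1 S=0
  ⇒ phys 0x22645  [2 reads]

Access #0 fault: NONE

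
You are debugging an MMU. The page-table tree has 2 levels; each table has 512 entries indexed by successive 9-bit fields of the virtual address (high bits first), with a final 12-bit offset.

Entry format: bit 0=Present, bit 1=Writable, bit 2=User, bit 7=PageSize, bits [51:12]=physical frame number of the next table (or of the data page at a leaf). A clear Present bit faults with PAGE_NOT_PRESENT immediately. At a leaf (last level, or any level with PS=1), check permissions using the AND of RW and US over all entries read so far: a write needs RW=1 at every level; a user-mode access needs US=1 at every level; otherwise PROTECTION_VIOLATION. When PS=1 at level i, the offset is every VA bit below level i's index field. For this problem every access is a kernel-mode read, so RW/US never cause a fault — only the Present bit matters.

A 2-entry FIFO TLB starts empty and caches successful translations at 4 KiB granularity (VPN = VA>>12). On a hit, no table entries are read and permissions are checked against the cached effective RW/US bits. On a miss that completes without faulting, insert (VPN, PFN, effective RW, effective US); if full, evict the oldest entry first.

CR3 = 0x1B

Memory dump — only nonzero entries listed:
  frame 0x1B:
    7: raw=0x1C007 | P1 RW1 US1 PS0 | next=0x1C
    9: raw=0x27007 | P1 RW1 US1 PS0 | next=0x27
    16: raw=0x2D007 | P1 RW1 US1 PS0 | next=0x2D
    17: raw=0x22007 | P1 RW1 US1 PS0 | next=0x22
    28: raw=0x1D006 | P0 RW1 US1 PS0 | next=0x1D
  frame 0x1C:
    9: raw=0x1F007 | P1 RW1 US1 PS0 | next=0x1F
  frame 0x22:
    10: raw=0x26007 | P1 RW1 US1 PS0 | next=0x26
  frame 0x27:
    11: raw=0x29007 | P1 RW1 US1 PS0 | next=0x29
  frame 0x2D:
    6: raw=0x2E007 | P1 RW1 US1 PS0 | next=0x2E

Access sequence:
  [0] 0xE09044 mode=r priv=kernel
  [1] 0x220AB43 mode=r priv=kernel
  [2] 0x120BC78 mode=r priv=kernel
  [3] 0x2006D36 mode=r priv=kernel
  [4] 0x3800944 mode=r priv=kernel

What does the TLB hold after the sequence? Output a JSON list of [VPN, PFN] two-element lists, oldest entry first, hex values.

Per-access translation:
#0 VA=0xE09044 (r,kernel):
  lvl0: tbl 0x1B, slot 7 ⇒ 0x1C007 (P1/RW1/US1/PS0)
  lvl1: tbl 0x1C, slot 9 ⇒ 0x1F007 (P1/RW1/US1/PS0)
  ⇒ phys 0x1F044  [2 reads]
#1 VA=0x220AB43 (r,kernel):
  lvl0: tbl 0x1B, slot 17 ⇒ 0x22007 (P1/RW1/US1/PS0)
  lvl1: tbl 0x22, slot 10 ⇒ 0x26007 (P1/RW1/US1/PS0)
  ⇒ phys 0x26B43  [2 reads]
#2 VA=0x120BC78 (r,kernel):
  lvl0: tbl 0x1B, slot 9 ⇒ 0x27007 (P1/RW1/US1/PS0)
  lvl1: tbl 0x27, slot 11 ⇒ 0x29007 (P1/RW1/US1/PS0)
  ⇒ phys 0x29C78  [2 reads]
#3 VA=0x2006D36 (r,kernel):
  lvl0: tbl 0x1B, slot 16 ⇒ 0x2D007 (P1/RW1/US1/PS0)
  lvl1: tbl 0x2D, slot 6 ⇒ 0x2E007 (P1/RW1/US1/PS0)
  ⇒ phys 0x2ED36  [2 reads]
#4 VA=0x3800944 (r,kernel):
  lvl0: tbl 0x1B, slot 28 ⇒ 0x1D006 (P0/RW1/US1/PS0)
  ⇒ fault: PAGE_NOT_PRESENT  — 1 lookups

TLB: [["0x120B", "0x29"], ["0x2006", "0x2E"]]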